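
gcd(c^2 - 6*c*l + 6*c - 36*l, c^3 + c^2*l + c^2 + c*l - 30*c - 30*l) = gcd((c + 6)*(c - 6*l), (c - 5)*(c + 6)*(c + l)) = c + 6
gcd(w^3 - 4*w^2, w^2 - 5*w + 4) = w - 4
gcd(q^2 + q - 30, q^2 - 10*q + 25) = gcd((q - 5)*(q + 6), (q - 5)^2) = q - 5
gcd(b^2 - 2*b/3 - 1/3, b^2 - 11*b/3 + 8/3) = b - 1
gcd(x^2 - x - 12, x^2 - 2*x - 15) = x + 3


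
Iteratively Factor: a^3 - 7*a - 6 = (a - 3)*(a^2 + 3*a + 2) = (a - 3)*(a + 1)*(a + 2)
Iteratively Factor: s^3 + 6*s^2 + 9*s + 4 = (s + 1)*(s^2 + 5*s + 4) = (s + 1)^2*(s + 4)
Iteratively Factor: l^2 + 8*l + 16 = (l + 4)*(l + 4)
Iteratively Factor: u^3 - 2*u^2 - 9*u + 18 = (u - 2)*(u^2 - 9) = (u - 2)*(u + 3)*(u - 3)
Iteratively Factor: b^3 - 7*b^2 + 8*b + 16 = (b + 1)*(b^2 - 8*b + 16) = (b - 4)*(b + 1)*(b - 4)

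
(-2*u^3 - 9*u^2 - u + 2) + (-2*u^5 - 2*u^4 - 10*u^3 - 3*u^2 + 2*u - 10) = -2*u^5 - 2*u^4 - 12*u^3 - 12*u^2 + u - 8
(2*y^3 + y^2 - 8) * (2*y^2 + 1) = 4*y^5 + 2*y^4 + 2*y^3 - 15*y^2 - 8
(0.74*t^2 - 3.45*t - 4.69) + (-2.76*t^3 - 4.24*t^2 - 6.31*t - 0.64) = -2.76*t^3 - 3.5*t^2 - 9.76*t - 5.33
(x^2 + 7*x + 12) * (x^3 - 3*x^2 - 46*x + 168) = x^5 + 4*x^4 - 55*x^3 - 190*x^2 + 624*x + 2016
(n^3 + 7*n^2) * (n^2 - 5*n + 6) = n^5 + 2*n^4 - 29*n^3 + 42*n^2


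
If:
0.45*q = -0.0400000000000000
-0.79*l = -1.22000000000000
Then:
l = 1.54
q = -0.09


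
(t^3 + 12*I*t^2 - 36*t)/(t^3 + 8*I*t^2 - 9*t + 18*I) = t*(t + 6*I)/(t^2 + 2*I*t + 3)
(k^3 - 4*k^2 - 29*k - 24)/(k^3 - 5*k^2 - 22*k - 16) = (k + 3)/(k + 2)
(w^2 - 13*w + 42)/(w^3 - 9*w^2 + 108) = (w - 7)/(w^2 - 3*w - 18)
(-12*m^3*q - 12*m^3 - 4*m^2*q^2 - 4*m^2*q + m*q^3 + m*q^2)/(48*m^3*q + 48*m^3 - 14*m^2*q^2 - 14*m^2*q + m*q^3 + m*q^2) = (2*m + q)/(-8*m + q)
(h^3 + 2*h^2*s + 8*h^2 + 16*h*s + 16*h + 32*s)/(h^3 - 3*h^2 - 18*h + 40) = (h^2 + 2*h*s + 4*h + 8*s)/(h^2 - 7*h + 10)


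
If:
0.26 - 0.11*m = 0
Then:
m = 2.36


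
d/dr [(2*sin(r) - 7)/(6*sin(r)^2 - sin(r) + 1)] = (-12*sin(r)^2 + 84*sin(r) - 5)*cos(r)/(6*sin(r)^2 - sin(r) + 1)^2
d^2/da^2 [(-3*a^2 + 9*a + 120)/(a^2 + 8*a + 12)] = 6*(11*a^3 + 156*a^2 + 852*a + 1648)/(a^6 + 24*a^5 + 228*a^4 + 1088*a^3 + 2736*a^2 + 3456*a + 1728)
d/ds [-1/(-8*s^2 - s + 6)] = (-16*s - 1)/(8*s^2 + s - 6)^2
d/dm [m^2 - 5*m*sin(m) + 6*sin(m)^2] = -5*m*cos(m) + 2*m - 5*sin(m) + 6*sin(2*m)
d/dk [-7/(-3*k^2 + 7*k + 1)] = 7*(7 - 6*k)/(-3*k^2 + 7*k + 1)^2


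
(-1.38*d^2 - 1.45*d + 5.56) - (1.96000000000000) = -1.38*d^2 - 1.45*d + 3.6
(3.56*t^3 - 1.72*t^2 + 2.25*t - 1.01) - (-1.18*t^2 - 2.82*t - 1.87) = 3.56*t^3 - 0.54*t^2 + 5.07*t + 0.86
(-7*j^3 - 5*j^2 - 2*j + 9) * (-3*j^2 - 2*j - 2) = 21*j^5 + 29*j^4 + 30*j^3 - 13*j^2 - 14*j - 18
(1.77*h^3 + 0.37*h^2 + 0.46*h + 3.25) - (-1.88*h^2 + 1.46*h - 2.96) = 1.77*h^3 + 2.25*h^2 - 1.0*h + 6.21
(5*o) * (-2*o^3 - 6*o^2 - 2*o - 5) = -10*o^4 - 30*o^3 - 10*o^2 - 25*o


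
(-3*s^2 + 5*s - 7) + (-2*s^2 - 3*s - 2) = -5*s^2 + 2*s - 9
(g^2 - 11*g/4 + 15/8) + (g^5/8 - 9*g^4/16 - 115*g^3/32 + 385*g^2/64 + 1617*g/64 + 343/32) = g^5/8 - 9*g^4/16 - 115*g^3/32 + 449*g^2/64 + 1441*g/64 + 403/32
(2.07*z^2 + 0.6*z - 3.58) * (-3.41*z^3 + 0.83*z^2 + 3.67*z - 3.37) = -7.0587*z^5 - 0.3279*z^4 + 20.3027*z^3 - 7.7453*z^2 - 15.1606*z + 12.0646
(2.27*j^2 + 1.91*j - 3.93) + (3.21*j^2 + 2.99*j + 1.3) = 5.48*j^2 + 4.9*j - 2.63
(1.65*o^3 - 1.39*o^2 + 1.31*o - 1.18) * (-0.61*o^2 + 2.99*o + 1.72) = -1.0065*o^5 + 5.7814*o^4 - 2.1172*o^3 + 2.2459*o^2 - 1.275*o - 2.0296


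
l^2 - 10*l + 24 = (l - 6)*(l - 4)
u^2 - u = u*(u - 1)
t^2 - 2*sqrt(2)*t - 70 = (t - 7*sqrt(2))*(t + 5*sqrt(2))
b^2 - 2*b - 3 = (b - 3)*(b + 1)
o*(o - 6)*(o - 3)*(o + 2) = o^4 - 7*o^3 + 36*o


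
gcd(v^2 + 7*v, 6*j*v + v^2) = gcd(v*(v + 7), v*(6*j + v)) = v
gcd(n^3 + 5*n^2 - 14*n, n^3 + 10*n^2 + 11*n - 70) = n^2 + 5*n - 14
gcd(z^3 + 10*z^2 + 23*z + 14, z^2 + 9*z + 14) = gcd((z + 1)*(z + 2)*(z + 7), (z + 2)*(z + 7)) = z^2 + 9*z + 14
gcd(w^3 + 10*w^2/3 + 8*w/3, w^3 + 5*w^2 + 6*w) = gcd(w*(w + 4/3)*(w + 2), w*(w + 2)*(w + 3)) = w^2 + 2*w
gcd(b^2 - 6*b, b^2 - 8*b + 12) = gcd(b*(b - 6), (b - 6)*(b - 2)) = b - 6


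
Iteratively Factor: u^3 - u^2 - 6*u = (u)*(u^2 - u - 6) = u*(u - 3)*(u + 2)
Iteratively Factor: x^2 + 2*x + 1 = (x + 1)*(x + 1)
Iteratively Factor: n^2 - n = (n)*(n - 1)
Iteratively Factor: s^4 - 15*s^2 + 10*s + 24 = (s - 2)*(s^3 + 2*s^2 - 11*s - 12) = (s - 2)*(s + 1)*(s^2 + s - 12) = (s - 2)*(s + 1)*(s + 4)*(s - 3)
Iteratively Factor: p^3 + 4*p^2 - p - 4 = (p - 1)*(p^2 + 5*p + 4) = (p - 1)*(p + 1)*(p + 4)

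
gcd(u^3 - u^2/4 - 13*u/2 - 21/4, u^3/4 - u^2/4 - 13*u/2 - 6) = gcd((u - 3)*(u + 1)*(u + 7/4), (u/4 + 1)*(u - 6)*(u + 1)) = u + 1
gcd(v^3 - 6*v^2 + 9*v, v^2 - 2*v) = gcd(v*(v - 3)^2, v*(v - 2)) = v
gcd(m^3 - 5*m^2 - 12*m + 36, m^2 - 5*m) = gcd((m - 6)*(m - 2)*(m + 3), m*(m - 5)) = 1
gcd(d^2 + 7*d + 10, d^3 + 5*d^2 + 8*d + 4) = d + 2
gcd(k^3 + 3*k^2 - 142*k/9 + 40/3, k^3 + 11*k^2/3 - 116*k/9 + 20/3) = k^2 + 13*k/3 - 10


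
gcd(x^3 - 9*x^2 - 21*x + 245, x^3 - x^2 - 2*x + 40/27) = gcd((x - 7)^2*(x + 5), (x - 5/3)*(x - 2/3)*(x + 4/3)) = 1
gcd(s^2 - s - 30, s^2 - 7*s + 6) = s - 6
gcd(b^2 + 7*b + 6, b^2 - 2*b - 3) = b + 1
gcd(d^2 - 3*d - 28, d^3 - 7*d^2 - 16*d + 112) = d^2 - 3*d - 28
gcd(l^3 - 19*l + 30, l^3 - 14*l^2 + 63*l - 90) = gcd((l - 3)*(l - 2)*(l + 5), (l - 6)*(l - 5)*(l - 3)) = l - 3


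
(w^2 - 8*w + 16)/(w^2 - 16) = (w - 4)/(w + 4)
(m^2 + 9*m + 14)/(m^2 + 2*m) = (m + 7)/m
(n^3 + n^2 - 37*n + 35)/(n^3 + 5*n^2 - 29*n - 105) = (n - 1)/(n + 3)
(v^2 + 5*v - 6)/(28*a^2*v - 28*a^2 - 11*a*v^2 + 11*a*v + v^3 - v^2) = (v + 6)/(28*a^2 - 11*a*v + v^2)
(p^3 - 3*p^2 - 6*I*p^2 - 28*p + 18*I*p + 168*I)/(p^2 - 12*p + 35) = (p^2 + p*(4 - 6*I) - 24*I)/(p - 5)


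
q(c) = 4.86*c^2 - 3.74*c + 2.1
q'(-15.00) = -149.54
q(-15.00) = 1151.70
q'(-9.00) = -91.22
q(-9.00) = 429.42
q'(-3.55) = -38.25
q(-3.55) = 76.63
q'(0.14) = -2.38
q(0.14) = 1.67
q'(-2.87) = -31.64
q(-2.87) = 52.87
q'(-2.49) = -27.94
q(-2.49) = 41.55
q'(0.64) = 2.48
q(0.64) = 1.70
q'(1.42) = 10.06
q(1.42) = 6.59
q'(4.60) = 40.97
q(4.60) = 87.73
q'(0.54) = 1.51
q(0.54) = 1.50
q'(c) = 9.72*c - 3.74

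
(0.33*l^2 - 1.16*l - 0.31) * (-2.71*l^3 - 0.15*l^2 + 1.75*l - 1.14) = -0.8943*l^5 + 3.0941*l^4 + 1.5916*l^3 - 2.3597*l^2 + 0.7799*l + 0.3534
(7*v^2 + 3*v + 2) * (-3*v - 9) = -21*v^3 - 72*v^2 - 33*v - 18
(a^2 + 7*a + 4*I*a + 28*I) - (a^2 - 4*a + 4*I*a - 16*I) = 11*a + 44*I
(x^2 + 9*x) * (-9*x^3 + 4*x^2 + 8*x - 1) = -9*x^5 - 77*x^4 + 44*x^3 + 71*x^2 - 9*x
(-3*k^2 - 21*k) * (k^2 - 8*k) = -3*k^4 + 3*k^3 + 168*k^2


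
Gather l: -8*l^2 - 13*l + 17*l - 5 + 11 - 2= -8*l^2 + 4*l + 4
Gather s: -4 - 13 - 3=-20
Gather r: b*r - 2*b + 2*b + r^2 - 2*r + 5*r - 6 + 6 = r^2 + r*(b + 3)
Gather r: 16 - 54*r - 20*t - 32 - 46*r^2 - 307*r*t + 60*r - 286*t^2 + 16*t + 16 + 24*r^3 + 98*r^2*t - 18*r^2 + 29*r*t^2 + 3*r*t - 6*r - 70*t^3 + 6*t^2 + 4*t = 24*r^3 + r^2*(98*t - 64) + r*(29*t^2 - 304*t) - 70*t^3 - 280*t^2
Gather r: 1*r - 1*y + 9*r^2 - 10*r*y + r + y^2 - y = 9*r^2 + r*(2 - 10*y) + y^2 - 2*y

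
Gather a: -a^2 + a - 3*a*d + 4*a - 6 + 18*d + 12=-a^2 + a*(5 - 3*d) + 18*d + 6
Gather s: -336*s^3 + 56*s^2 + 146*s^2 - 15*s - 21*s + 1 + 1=-336*s^3 + 202*s^2 - 36*s + 2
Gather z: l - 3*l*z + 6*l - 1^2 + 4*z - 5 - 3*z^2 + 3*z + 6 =7*l - 3*z^2 + z*(7 - 3*l)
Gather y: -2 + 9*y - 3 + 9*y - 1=18*y - 6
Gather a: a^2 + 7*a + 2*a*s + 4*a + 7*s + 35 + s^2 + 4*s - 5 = a^2 + a*(2*s + 11) + s^2 + 11*s + 30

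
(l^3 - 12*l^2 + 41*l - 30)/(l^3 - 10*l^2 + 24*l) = (l^2 - 6*l + 5)/(l*(l - 4))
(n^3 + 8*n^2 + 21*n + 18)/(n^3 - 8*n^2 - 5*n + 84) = (n^2 + 5*n + 6)/(n^2 - 11*n + 28)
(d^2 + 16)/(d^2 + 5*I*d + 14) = (d^2 + 16)/(d^2 + 5*I*d + 14)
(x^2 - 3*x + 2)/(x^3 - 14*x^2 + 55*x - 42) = (x - 2)/(x^2 - 13*x + 42)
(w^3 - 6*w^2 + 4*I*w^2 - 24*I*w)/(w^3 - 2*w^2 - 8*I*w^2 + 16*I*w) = (w^2 + w*(-6 + 4*I) - 24*I)/(w^2 + w*(-2 - 8*I) + 16*I)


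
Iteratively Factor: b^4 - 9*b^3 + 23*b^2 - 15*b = (b - 1)*(b^3 - 8*b^2 + 15*b) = b*(b - 1)*(b^2 - 8*b + 15) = b*(b - 3)*(b - 1)*(b - 5)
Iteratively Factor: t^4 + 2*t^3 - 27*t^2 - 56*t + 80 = (t - 5)*(t^3 + 7*t^2 + 8*t - 16) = (t - 5)*(t + 4)*(t^2 + 3*t - 4) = (t - 5)*(t + 4)^2*(t - 1)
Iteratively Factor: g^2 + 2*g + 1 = (g + 1)*(g + 1)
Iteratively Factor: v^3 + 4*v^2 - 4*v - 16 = (v + 4)*(v^2 - 4) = (v + 2)*(v + 4)*(v - 2)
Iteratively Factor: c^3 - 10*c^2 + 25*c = (c)*(c^2 - 10*c + 25) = c*(c - 5)*(c - 5)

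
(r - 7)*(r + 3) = r^2 - 4*r - 21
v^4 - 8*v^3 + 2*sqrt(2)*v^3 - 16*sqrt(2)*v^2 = v^2*(v - 8)*(v + 2*sqrt(2))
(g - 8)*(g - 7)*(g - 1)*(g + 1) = g^4 - 15*g^3 + 55*g^2 + 15*g - 56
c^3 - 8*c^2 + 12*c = c*(c - 6)*(c - 2)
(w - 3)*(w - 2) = w^2 - 5*w + 6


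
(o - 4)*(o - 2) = o^2 - 6*o + 8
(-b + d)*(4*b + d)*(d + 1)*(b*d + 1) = -4*b^3*d^2 - 4*b^3*d + 3*b^2*d^3 + 3*b^2*d^2 - 4*b^2*d - 4*b^2 + b*d^4 + b*d^3 + 3*b*d^2 + 3*b*d + d^3 + d^2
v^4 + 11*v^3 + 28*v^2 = v^2*(v + 4)*(v + 7)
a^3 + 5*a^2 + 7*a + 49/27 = (a + 1/3)*(a + 7/3)^2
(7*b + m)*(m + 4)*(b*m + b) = 7*b^2*m^2 + 35*b^2*m + 28*b^2 + b*m^3 + 5*b*m^2 + 4*b*m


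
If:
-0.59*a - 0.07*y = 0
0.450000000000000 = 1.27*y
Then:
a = -0.04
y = 0.35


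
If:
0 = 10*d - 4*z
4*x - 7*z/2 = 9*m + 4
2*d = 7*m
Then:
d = 2*z/5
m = 4*z/35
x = 317*z/280 + 1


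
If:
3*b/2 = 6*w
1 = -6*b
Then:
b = -1/6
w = -1/24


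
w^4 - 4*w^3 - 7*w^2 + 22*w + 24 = (w - 4)*(w - 3)*(w + 1)*(w + 2)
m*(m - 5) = m^2 - 5*m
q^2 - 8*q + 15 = (q - 5)*(q - 3)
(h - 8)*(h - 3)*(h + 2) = h^3 - 9*h^2 + 2*h + 48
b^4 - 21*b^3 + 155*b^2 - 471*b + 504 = (b - 8)*(b - 7)*(b - 3)^2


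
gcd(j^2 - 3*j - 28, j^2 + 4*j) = j + 4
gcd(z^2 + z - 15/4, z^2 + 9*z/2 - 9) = z - 3/2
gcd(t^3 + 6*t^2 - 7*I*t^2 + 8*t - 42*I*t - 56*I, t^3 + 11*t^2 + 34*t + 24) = t + 4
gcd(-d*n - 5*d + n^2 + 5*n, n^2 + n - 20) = n + 5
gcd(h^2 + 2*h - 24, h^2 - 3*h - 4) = h - 4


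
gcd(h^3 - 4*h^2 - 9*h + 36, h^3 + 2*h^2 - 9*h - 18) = h^2 - 9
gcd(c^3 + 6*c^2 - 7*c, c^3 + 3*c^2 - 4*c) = c^2 - c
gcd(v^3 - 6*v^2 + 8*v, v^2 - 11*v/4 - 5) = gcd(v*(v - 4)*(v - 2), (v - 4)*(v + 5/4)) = v - 4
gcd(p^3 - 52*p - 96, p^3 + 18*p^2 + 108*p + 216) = p + 6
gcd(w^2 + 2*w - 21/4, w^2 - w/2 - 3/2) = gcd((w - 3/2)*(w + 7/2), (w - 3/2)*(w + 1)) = w - 3/2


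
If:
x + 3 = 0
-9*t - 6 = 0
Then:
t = -2/3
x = -3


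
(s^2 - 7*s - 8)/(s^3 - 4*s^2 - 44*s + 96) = (s + 1)/(s^2 + 4*s - 12)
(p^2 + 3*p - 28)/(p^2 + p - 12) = (p^2 + 3*p - 28)/(p^2 + p - 12)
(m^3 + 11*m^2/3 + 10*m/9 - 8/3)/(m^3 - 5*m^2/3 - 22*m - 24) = (m - 2/3)/(m - 6)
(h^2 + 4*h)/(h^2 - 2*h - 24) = h/(h - 6)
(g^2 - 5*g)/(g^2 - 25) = g/(g + 5)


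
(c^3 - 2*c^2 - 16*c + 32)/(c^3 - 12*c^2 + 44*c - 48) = (c + 4)/(c - 6)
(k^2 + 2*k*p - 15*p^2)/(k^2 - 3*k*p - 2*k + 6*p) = (k + 5*p)/(k - 2)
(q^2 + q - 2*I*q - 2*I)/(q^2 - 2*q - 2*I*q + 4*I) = (q + 1)/(q - 2)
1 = 1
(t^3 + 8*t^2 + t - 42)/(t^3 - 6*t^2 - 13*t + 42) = (t + 7)/(t - 7)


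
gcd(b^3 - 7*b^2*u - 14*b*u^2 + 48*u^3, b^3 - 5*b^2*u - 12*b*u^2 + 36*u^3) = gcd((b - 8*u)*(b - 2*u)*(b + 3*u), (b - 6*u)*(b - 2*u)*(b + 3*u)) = -b^2 - b*u + 6*u^2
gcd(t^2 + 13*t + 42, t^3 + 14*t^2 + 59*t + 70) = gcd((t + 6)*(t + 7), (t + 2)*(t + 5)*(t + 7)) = t + 7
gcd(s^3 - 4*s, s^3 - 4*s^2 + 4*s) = s^2 - 2*s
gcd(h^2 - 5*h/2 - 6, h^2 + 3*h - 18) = 1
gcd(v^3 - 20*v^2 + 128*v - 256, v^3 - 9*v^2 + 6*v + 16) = v - 8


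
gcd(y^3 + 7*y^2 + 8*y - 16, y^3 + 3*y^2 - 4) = y - 1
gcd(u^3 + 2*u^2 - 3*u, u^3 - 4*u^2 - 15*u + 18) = u^2 + 2*u - 3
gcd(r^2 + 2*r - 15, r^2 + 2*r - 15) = r^2 + 2*r - 15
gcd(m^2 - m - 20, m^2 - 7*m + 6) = 1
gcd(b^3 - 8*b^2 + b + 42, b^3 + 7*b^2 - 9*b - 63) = b - 3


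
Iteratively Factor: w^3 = (w)*(w^2) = w^2*(w)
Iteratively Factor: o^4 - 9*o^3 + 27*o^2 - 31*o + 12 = (o - 3)*(o^3 - 6*o^2 + 9*o - 4) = (o - 3)*(o - 1)*(o^2 - 5*o + 4) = (o - 3)*(o - 1)^2*(o - 4)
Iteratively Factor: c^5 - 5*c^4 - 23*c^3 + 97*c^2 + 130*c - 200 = (c + 2)*(c^4 - 7*c^3 - 9*c^2 + 115*c - 100) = (c - 5)*(c + 2)*(c^3 - 2*c^2 - 19*c + 20) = (c - 5)*(c - 1)*(c + 2)*(c^2 - c - 20) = (c - 5)^2*(c - 1)*(c + 2)*(c + 4)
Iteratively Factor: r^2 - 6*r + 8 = (r - 4)*(r - 2)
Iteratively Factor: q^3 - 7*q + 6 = (q - 1)*(q^2 + q - 6) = (q - 1)*(q + 3)*(q - 2)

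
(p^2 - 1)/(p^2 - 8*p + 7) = (p + 1)/(p - 7)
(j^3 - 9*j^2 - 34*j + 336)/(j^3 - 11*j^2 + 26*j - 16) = (j^2 - j - 42)/(j^2 - 3*j + 2)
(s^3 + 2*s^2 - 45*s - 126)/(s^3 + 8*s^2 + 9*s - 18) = (s - 7)/(s - 1)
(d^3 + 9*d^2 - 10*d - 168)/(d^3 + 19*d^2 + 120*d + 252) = (d - 4)/(d + 6)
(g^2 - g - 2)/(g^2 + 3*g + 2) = (g - 2)/(g + 2)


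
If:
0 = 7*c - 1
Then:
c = 1/7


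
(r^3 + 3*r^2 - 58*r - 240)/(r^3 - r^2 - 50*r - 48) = (r + 5)/(r + 1)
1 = 1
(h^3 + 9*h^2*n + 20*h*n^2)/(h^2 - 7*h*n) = (h^2 + 9*h*n + 20*n^2)/(h - 7*n)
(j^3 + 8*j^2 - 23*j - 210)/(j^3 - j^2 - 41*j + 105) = (j + 6)/(j - 3)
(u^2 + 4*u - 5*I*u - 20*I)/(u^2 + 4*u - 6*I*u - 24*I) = (u - 5*I)/(u - 6*I)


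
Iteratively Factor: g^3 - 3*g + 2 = (g - 1)*(g^2 + g - 2) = (g - 1)^2*(g + 2)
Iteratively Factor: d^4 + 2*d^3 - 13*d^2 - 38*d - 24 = (d + 1)*(d^3 + d^2 - 14*d - 24) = (d + 1)*(d + 2)*(d^2 - d - 12) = (d + 1)*(d + 2)*(d + 3)*(d - 4)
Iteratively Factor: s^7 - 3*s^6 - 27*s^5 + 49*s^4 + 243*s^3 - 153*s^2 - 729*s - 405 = (s - 3)*(s^6 - 27*s^4 - 32*s^3 + 147*s^2 + 288*s + 135) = (s - 3)*(s + 1)*(s^5 - s^4 - 26*s^3 - 6*s^2 + 153*s + 135) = (s - 3)*(s + 1)*(s + 3)*(s^4 - 4*s^3 - 14*s^2 + 36*s + 45) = (s - 5)*(s - 3)*(s + 1)*(s + 3)*(s^3 + s^2 - 9*s - 9) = (s - 5)*(s - 3)^2*(s + 1)*(s + 3)*(s^2 + 4*s + 3) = (s - 5)*(s - 3)^2*(s + 1)^2*(s + 3)*(s + 3)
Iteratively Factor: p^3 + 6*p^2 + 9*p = (p + 3)*(p^2 + 3*p) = p*(p + 3)*(p + 3)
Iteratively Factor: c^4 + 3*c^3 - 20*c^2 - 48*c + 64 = (c + 4)*(c^3 - c^2 - 16*c + 16) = (c - 4)*(c + 4)*(c^2 + 3*c - 4) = (c - 4)*(c + 4)^2*(c - 1)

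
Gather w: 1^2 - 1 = 0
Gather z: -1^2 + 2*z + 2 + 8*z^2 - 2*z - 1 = 8*z^2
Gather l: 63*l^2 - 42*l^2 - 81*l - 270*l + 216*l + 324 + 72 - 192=21*l^2 - 135*l + 204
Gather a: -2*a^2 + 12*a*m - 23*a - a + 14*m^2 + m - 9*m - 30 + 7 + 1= -2*a^2 + a*(12*m - 24) + 14*m^2 - 8*m - 22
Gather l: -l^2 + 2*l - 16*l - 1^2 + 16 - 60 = -l^2 - 14*l - 45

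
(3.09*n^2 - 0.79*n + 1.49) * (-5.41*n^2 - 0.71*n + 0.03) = -16.7169*n^4 + 2.08*n^3 - 7.4073*n^2 - 1.0816*n + 0.0447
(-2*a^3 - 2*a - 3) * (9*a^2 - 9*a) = -18*a^5 + 18*a^4 - 18*a^3 - 9*a^2 + 27*a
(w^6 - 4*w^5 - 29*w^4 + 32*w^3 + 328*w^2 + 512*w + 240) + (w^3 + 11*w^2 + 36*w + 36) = w^6 - 4*w^5 - 29*w^4 + 33*w^3 + 339*w^2 + 548*w + 276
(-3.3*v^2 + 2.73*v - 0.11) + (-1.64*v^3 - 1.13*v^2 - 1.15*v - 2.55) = -1.64*v^3 - 4.43*v^2 + 1.58*v - 2.66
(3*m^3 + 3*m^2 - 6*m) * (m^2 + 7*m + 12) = 3*m^5 + 24*m^4 + 51*m^3 - 6*m^2 - 72*m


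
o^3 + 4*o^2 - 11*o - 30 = (o - 3)*(o + 2)*(o + 5)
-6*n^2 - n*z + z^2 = (-3*n + z)*(2*n + z)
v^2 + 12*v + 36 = (v + 6)^2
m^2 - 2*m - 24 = (m - 6)*(m + 4)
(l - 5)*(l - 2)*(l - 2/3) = l^3 - 23*l^2/3 + 44*l/3 - 20/3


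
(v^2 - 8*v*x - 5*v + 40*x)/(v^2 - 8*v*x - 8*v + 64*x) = (v - 5)/(v - 8)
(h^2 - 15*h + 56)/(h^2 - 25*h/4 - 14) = 4*(h - 7)/(4*h + 7)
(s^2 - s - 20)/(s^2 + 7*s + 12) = (s - 5)/(s + 3)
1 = 1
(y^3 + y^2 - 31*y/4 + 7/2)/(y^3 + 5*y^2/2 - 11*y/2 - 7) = (y - 1/2)/(y + 1)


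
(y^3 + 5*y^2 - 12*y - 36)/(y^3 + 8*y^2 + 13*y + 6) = (y^2 - y - 6)/(y^2 + 2*y + 1)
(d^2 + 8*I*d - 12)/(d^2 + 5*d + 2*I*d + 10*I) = (d + 6*I)/(d + 5)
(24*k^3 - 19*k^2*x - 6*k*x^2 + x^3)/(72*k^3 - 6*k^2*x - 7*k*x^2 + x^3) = (8*k^2 - 9*k*x + x^2)/(24*k^2 - 10*k*x + x^2)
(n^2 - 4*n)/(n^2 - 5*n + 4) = n/(n - 1)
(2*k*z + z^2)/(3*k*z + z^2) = (2*k + z)/(3*k + z)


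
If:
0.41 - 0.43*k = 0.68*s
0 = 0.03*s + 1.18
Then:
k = 63.16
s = -39.33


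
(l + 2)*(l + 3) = l^2 + 5*l + 6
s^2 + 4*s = s*(s + 4)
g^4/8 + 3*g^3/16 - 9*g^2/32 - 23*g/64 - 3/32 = (g/4 + 1/2)*(g/2 + 1/4)*(g - 3/2)*(g + 1/2)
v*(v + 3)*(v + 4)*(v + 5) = v^4 + 12*v^3 + 47*v^2 + 60*v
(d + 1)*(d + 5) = d^2 + 6*d + 5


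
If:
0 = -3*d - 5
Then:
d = -5/3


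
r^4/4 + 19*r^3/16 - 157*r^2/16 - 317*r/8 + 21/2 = (r/4 + 1)*(r - 6)*(r - 1/4)*(r + 7)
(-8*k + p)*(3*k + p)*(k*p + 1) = -24*k^3*p - 5*k^2*p^2 - 24*k^2 + k*p^3 - 5*k*p + p^2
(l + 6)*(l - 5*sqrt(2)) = l^2 - 5*sqrt(2)*l + 6*l - 30*sqrt(2)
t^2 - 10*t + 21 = (t - 7)*(t - 3)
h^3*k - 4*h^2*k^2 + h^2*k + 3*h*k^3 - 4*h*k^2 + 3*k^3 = (h - 3*k)*(h - k)*(h*k + k)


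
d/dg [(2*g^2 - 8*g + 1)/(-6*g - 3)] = 2*(-2*g^2 - 2*g + 5)/(3*(4*g^2 + 4*g + 1))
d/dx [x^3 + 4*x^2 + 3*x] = 3*x^2 + 8*x + 3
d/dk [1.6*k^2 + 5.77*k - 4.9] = 3.2*k + 5.77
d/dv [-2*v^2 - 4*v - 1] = -4*v - 4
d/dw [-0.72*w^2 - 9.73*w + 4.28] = -1.44*w - 9.73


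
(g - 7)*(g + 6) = g^2 - g - 42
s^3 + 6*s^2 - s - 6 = (s - 1)*(s + 1)*(s + 6)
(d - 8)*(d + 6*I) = d^2 - 8*d + 6*I*d - 48*I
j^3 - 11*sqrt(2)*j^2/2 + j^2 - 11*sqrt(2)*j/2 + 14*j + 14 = (j + 1)*(j - 7*sqrt(2)/2)*(j - 2*sqrt(2))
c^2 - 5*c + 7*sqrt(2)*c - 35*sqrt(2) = (c - 5)*(c + 7*sqrt(2))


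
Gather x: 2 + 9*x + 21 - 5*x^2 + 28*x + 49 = -5*x^2 + 37*x + 72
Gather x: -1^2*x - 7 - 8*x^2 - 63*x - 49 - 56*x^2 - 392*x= -64*x^2 - 456*x - 56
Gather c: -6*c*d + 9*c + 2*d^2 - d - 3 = c*(9 - 6*d) + 2*d^2 - d - 3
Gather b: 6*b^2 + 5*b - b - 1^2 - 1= 6*b^2 + 4*b - 2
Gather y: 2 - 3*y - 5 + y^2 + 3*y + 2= y^2 - 1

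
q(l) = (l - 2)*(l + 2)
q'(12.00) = 24.00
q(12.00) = 140.00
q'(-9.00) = -18.00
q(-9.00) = 77.00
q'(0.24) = 0.48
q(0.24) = -3.94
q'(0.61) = 1.22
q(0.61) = -3.63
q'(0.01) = 0.02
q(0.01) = -4.00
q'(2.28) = 4.56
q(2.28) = 1.20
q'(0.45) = 0.90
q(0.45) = -3.80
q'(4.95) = 9.90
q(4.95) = 20.50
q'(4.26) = 8.52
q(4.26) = 14.15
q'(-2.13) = -4.26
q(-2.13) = 0.54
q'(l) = 2*l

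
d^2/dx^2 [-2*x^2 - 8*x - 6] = -4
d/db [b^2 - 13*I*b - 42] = 2*b - 13*I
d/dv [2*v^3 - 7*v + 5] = 6*v^2 - 7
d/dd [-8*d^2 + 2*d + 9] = 2 - 16*d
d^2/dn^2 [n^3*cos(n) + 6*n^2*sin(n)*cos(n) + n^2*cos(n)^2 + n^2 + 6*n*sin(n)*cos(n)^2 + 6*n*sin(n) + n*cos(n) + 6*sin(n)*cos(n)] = -n^3*cos(n) - 6*n^2*sin(n) - 12*n^2*sin(2*n) - 2*n^2*cos(2*n) - 15*n*sin(n)/2 - 4*n*sin(2*n) - 27*n*sin(3*n)/2 + 5*n*cos(n) + 24*n*cos(2*n) - 2*sin(n) - 6*sin(2*n) + 15*cos(n) + cos(2*n) + 9*cos(3*n) + 3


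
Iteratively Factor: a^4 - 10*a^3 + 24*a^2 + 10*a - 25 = (a - 5)*(a^3 - 5*a^2 - a + 5) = (a - 5)*(a + 1)*(a^2 - 6*a + 5) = (a - 5)^2*(a + 1)*(a - 1)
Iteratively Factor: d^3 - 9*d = (d)*(d^2 - 9) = d*(d + 3)*(d - 3)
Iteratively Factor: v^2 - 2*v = (v)*(v - 2)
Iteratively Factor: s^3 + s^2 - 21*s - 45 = (s + 3)*(s^2 - 2*s - 15) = (s - 5)*(s + 3)*(s + 3)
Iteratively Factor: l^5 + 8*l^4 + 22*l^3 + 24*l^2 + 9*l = (l)*(l^4 + 8*l^3 + 22*l^2 + 24*l + 9) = l*(l + 3)*(l^3 + 5*l^2 + 7*l + 3) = l*(l + 1)*(l + 3)*(l^2 + 4*l + 3) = l*(l + 1)^2*(l + 3)*(l + 3)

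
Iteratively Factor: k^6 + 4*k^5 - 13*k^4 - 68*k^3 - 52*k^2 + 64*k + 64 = (k + 1)*(k^5 + 3*k^4 - 16*k^3 - 52*k^2 + 64) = (k + 1)*(k + 2)*(k^4 + k^3 - 18*k^2 - 16*k + 32) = (k - 4)*(k + 1)*(k + 2)*(k^3 + 5*k^2 + 2*k - 8) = (k - 4)*(k + 1)*(k + 2)^2*(k^2 + 3*k - 4) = (k - 4)*(k - 1)*(k + 1)*(k + 2)^2*(k + 4)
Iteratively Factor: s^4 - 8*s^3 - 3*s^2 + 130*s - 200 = (s + 4)*(s^3 - 12*s^2 + 45*s - 50) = (s - 5)*(s + 4)*(s^2 - 7*s + 10) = (s - 5)^2*(s + 4)*(s - 2)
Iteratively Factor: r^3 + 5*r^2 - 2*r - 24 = (r - 2)*(r^2 + 7*r + 12) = (r - 2)*(r + 4)*(r + 3)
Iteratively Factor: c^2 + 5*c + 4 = (c + 1)*(c + 4)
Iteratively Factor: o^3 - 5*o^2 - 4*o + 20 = (o - 5)*(o^2 - 4) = (o - 5)*(o + 2)*(o - 2)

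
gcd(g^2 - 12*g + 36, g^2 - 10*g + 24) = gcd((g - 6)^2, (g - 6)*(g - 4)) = g - 6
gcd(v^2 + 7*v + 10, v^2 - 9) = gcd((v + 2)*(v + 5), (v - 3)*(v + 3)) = 1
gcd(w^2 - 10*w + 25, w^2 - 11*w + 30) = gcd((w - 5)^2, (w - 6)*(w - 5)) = w - 5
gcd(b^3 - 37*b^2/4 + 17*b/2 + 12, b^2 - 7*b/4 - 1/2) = b - 2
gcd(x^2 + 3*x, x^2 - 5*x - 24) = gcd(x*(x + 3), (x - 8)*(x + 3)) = x + 3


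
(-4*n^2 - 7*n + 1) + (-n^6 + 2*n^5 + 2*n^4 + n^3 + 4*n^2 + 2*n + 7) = -n^6 + 2*n^5 + 2*n^4 + n^3 - 5*n + 8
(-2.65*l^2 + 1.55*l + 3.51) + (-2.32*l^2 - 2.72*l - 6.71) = -4.97*l^2 - 1.17*l - 3.2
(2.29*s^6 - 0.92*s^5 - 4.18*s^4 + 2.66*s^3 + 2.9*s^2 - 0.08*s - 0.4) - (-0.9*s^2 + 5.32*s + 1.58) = 2.29*s^6 - 0.92*s^5 - 4.18*s^4 + 2.66*s^3 + 3.8*s^2 - 5.4*s - 1.98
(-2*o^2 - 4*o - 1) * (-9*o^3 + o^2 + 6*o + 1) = 18*o^5 + 34*o^4 - 7*o^3 - 27*o^2 - 10*o - 1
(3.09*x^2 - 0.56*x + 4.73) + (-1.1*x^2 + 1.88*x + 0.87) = 1.99*x^2 + 1.32*x + 5.6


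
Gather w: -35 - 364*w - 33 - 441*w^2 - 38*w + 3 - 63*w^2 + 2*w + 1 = -504*w^2 - 400*w - 64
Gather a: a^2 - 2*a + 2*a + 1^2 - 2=a^2 - 1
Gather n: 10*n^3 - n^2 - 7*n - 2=10*n^3 - n^2 - 7*n - 2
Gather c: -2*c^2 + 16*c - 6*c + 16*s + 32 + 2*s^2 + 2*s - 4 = -2*c^2 + 10*c + 2*s^2 + 18*s + 28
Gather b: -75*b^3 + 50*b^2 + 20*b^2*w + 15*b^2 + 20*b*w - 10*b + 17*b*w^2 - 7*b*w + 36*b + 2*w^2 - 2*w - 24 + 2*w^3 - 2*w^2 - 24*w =-75*b^3 + b^2*(20*w + 65) + b*(17*w^2 + 13*w + 26) + 2*w^3 - 26*w - 24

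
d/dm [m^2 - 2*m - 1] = 2*m - 2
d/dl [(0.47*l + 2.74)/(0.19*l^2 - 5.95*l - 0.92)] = (-0.0893*l^2 - 1.0412*l + 15.8706)/(0.0361*l^4 - 2.261*l^3 + 35.0529*l^2 + 10.948*l + 0.8464)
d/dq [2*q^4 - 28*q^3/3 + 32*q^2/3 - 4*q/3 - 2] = 8*q^3 - 28*q^2 + 64*q/3 - 4/3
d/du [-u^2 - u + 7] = -2*u - 1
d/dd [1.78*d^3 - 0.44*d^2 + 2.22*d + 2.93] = 5.34*d^2 - 0.88*d + 2.22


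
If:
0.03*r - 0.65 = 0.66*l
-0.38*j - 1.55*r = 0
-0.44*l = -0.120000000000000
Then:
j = -112.85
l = 0.27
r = 27.67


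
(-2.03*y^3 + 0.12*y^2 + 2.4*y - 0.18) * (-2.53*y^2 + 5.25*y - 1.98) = 5.1359*y^5 - 10.9611*y^4 - 1.4226*y^3 + 12.8178*y^2 - 5.697*y + 0.3564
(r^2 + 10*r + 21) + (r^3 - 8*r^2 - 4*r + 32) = r^3 - 7*r^2 + 6*r + 53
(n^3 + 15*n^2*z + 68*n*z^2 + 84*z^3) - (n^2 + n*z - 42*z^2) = n^3 + 15*n^2*z - n^2 + 68*n*z^2 - n*z + 84*z^3 + 42*z^2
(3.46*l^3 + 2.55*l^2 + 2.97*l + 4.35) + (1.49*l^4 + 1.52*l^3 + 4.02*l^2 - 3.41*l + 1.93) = 1.49*l^4 + 4.98*l^3 + 6.57*l^2 - 0.44*l + 6.28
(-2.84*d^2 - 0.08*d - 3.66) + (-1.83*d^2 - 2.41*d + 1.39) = -4.67*d^2 - 2.49*d - 2.27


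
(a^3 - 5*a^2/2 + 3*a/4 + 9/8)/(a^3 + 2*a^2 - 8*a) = (8*a^3 - 20*a^2 + 6*a + 9)/(8*a*(a^2 + 2*a - 8))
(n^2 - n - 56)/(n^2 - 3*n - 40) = (n + 7)/(n + 5)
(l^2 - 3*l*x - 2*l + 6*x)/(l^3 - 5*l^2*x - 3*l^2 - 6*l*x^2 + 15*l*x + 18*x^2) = (l^2 - 3*l*x - 2*l + 6*x)/(l^3 - 5*l^2*x - 3*l^2 - 6*l*x^2 + 15*l*x + 18*x^2)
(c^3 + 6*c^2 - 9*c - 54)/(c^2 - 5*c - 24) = (c^2 + 3*c - 18)/(c - 8)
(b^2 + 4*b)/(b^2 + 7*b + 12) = b/(b + 3)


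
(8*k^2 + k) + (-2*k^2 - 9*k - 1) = 6*k^2 - 8*k - 1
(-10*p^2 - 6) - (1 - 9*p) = -10*p^2 + 9*p - 7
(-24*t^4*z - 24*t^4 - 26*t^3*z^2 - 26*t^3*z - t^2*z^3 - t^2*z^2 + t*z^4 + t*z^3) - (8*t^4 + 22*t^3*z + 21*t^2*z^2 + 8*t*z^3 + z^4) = -24*t^4*z - 32*t^4 - 26*t^3*z^2 - 48*t^3*z - t^2*z^3 - 22*t^2*z^2 + t*z^4 - 7*t*z^3 - z^4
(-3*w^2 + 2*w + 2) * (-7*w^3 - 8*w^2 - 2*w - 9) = 21*w^5 + 10*w^4 - 24*w^3 + 7*w^2 - 22*w - 18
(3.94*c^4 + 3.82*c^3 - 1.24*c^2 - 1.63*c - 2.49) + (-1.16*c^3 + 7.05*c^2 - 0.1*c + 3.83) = 3.94*c^4 + 2.66*c^3 + 5.81*c^2 - 1.73*c + 1.34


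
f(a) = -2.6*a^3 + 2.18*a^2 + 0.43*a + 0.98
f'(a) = -7.8*a^2 + 4.36*a + 0.43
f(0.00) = 0.98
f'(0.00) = 0.43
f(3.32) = -68.71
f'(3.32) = -71.07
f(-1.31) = 10.00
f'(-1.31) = -18.67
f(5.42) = -346.62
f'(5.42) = -205.07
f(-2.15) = 35.97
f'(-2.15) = -45.00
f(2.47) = -23.84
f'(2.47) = -36.39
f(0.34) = 1.28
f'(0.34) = 1.01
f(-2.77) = 71.78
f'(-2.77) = -71.50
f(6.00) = -479.56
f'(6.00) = -254.21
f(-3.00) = 89.51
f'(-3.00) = -82.85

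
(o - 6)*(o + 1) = o^2 - 5*o - 6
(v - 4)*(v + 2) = v^2 - 2*v - 8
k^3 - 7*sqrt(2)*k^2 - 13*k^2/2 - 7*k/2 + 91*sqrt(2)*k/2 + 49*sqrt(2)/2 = (k - 7)*(k + 1/2)*(k - 7*sqrt(2))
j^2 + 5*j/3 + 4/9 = (j + 1/3)*(j + 4/3)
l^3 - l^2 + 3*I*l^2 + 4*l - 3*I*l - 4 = (l - 1)*(l - I)*(l + 4*I)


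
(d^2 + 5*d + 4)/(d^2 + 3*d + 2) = (d + 4)/(d + 2)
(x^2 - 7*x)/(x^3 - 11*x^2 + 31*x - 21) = x/(x^2 - 4*x + 3)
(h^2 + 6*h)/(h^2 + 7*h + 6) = h/(h + 1)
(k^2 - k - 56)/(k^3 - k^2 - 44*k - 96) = (k + 7)/(k^2 + 7*k + 12)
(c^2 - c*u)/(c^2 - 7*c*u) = (c - u)/(c - 7*u)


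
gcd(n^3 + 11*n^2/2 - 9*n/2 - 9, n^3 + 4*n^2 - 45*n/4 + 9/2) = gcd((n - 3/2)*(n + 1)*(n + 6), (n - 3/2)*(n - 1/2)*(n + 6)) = n^2 + 9*n/2 - 9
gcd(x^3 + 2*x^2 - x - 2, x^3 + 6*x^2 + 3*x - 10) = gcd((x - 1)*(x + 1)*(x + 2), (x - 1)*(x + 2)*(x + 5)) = x^2 + x - 2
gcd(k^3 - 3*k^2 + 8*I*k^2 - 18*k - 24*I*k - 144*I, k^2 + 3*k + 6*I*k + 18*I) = k + 3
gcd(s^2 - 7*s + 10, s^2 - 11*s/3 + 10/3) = s - 2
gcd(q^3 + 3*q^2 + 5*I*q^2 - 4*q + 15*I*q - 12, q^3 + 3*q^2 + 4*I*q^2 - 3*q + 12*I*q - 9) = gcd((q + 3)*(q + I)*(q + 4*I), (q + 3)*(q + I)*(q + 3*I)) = q^2 + q*(3 + I) + 3*I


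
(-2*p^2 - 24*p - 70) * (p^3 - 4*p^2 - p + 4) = -2*p^5 - 16*p^4 + 28*p^3 + 296*p^2 - 26*p - 280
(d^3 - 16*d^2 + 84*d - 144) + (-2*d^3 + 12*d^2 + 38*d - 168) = -d^3 - 4*d^2 + 122*d - 312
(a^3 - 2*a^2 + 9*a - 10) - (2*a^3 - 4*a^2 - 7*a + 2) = -a^3 + 2*a^2 + 16*a - 12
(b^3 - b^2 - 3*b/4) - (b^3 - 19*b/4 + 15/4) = -b^2 + 4*b - 15/4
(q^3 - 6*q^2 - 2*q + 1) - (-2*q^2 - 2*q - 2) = q^3 - 4*q^2 + 3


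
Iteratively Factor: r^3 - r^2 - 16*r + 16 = (r - 1)*(r^2 - 16) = (r - 4)*(r - 1)*(r + 4)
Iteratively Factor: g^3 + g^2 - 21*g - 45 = (g + 3)*(g^2 - 2*g - 15) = (g - 5)*(g + 3)*(g + 3)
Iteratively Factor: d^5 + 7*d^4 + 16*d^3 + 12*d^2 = (d + 3)*(d^4 + 4*d^3 + 4*d^2) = (d + 2)*(d + 3)*(d^3 + 2*d^2) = d*(d + 2)*(d + 3)*(d^2 + 2*d) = d^2*(d + 2)*(d + 3)*(d + 2)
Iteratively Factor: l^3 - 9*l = (l)*(l^2 - 9) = l*(l - 3)*(l + 3)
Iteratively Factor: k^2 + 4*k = (k)*(k + 4)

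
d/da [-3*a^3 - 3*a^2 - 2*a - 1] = -9*a^2 - 6*a - 2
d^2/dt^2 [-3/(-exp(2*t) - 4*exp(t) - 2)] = 12*(-(exp(t) + 1)*(exp(2*t) + 4*exp(t) + 2) + 2*(exp(t) + 2)^2*exp(t))*exp(t)/(exp(2*t) + 4*exp(t) + 2)^3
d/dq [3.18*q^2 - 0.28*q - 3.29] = 6.36*q - 0.28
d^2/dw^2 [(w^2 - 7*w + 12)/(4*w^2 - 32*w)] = (w^3 + 36*w^2 - 288*w + 768)/(2*w^3*(w^3 - 24*w^2 + 192*w - 512))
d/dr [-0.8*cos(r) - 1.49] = 0.8*sin(r)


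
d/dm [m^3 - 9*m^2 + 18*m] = 3*m^2 - 18*m + 18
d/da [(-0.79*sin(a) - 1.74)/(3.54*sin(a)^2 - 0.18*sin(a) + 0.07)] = (2.7966*sin(a)^2 + 12.3192*sin(a) - 0.3685)*cos(a)/(12.5316*sin(a)^4 - 1.2744*sin(a)^3 + 0.528*sin(a)^2 - 0.0252*sin(a) + 0.0049)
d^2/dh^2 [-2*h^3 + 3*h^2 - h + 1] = 6 - 12*h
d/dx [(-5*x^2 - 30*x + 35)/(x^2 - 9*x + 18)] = 25*(3*x^2 - 10*x - 9)/(x^4 - 18*x^3 + 117*x^2 - 324*x + 324)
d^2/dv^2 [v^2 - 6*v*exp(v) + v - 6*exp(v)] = -6*v*exp(v) - 18*exp(v) + 2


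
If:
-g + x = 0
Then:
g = x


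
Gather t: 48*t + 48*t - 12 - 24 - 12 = 96*t - 48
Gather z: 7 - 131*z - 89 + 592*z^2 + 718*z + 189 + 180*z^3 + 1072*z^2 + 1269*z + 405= 180*z^3 + 1664*z^2 + 1856*z + 512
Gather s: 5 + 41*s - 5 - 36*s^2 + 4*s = -36*s^2 + 45*s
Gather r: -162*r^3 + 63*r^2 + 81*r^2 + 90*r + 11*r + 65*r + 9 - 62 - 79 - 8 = -162*r^3 + 144*r^2 + 166*r - 140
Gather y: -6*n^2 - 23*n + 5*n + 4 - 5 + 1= -6*n^2 - 18*n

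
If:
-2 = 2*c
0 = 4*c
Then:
No Solution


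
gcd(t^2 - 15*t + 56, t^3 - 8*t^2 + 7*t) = t - 7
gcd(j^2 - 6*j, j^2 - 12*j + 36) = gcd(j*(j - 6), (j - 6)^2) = j - 6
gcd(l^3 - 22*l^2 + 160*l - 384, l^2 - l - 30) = l - 6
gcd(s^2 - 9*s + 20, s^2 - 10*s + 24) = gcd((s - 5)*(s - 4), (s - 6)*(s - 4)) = s - 4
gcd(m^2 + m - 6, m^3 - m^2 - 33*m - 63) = m + 3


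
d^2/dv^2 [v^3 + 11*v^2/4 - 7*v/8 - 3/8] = 6*v + 11/2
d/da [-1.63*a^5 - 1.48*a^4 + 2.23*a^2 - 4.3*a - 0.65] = -8.15*a^4 - 5.92*a^3 + 4.46*a - 4.3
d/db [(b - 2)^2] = 2*b - 4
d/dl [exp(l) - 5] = exp(l)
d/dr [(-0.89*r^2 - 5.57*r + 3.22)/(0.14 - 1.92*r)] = (1.7088*r^2 - 0.2492*r + 5.4026)/(3.6864*r^2 - 0.5376*r + 0.0196)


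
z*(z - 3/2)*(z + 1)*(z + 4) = z^4 + 7*z^3/2 - 7*z^2/2 - 6*z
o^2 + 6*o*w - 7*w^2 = (o - w)*(o + 7*w)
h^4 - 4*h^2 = h^2*(h - 2)*(h + 2)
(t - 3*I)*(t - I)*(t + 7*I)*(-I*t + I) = -I*t^4 + 3*t^3 + I*t^3 - 3*t^2 - 25*I*t^2 - 21*t + 25*I*t + 21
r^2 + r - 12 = (r - 3)*(r + 4)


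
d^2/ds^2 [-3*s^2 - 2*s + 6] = -6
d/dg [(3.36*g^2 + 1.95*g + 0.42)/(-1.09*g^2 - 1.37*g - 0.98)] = (-2.4777*g^2 - 5.67*g - 1.3356)/(1.1881*g^4 + 2.9866*g^3 + 4.0133*g^2 + 2.6852*g + 0.9604)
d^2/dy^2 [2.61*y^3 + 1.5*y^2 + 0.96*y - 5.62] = 15.66*y + 3.0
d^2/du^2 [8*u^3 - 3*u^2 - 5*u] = 48*u - 6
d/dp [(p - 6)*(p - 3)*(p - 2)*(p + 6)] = 4*p^3 - 15*p^2 - 60*p + 180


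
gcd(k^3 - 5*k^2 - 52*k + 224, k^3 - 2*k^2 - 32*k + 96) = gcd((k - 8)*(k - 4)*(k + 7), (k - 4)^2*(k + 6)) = k - 4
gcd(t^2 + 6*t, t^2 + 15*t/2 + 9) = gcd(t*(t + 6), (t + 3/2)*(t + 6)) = t + 6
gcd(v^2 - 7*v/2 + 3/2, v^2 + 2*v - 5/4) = v - 1/2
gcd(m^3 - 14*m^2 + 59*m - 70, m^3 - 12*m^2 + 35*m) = m^2 - 12*m + 35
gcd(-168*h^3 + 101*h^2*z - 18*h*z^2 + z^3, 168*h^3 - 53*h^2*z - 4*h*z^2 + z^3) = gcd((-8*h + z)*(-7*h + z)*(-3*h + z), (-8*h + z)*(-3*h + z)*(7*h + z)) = 24*h^2 - 11*h*z + z^2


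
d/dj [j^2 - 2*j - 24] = 2*j - 2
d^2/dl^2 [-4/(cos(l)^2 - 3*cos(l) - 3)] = 4*(-4*sin(l)^4 - 9*sin(l)^2*cos(l) + 23*sin(l)^2 + 5)/(sin(l)^2 + 3*cos(l) + 2)^3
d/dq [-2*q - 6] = -2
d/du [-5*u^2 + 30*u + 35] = 30 - 10*u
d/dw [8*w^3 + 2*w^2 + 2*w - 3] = 24*w^2 + 4*w + 2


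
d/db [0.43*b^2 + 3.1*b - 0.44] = 0.86*b + 3.1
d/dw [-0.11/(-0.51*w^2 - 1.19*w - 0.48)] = (-0.1122*w - 0.1309)/(0.51*w^2 + 1.19*w + 0.48)^2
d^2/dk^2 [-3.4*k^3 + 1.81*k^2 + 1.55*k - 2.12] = 3.62 - 20.4*k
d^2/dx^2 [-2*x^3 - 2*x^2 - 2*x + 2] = -12*x - 4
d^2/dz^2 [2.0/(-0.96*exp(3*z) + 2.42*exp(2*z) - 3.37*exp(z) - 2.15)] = (-2.0*(2.88*exp(2*z) - 4.84*exp(z) + 3.37)*(5.76*exp(2*z) - 9.68*exp(z) + 6.74)*exp(z) + (17.28*exp(2*z) - 19.36*exp(z) + 6.74)*(0.96*exp(3*z) - 2.42*exp(2*z) + 3.37*exp(z) + 2.15))*exp(z)/(0.96*exp(3*z) - 2.42*exp(2*z) + 3.37*exp(z) + 2.15)^3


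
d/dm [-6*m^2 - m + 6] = -12*m - 1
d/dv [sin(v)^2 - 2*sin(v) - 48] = 2*(sin(v) - 1)*cos(v)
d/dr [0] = 0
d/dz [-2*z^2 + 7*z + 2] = 7 - 4*z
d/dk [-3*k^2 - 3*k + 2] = -6*k - 3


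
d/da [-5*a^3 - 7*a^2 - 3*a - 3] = -15*a^2 - 14*a - 3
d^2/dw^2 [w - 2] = 0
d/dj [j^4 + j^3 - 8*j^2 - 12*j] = 4*j^3 + 3*j^2 - 16*j - 12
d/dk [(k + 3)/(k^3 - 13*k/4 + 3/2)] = 4*(4*k^3 - 13*k - (k + 3)*(12*k^2 - 13) + 6)/(4*k^3 - 13*k + 6)^2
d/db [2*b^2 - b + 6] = 4*b - 1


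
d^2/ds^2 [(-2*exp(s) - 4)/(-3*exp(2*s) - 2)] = (18*exp(4*s) + 144*exp(3*s) - 72*exp(2*s) - 96*exp(s) + 8)*exp(s)/(27*exp(6*s) + 54*exp(4*s) + 36*exp(2*s) + 8)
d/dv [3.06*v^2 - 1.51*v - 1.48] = 6.12*v - 1.51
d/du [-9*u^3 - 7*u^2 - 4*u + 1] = -27*u^2 - 14*u - 4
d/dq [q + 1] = 1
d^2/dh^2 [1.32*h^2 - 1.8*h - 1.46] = 2.64000000000000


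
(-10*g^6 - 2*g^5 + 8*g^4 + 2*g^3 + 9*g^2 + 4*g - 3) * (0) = 0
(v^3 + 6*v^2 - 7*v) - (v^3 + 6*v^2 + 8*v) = -15*v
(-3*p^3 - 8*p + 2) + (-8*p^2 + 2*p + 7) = -3*p^3 - 8*p^2 - 6*p + 9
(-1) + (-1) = -2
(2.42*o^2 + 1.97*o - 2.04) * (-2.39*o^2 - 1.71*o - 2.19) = -5.7838*o^4 - 8.8465*o^3 - 3.7929*o^2 - 0.8259*o + 4.4676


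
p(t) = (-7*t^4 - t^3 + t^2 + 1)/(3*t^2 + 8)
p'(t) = -6*t*(-7*t^4 - t^3 + t^2 + 1)/(3*t^2 + 8)^2 + (-28*t^3 - 3*t^2 + 2*t)/(3*t^2 + 8)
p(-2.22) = -6.72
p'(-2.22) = 8.67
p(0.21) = 0.13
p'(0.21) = -0.02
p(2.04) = -6.08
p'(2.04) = -8.38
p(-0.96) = -0.29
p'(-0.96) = 1.71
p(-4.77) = -45.79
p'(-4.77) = 21.65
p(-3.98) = -30.20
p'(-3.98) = 17.81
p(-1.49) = -1.91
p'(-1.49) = 4.50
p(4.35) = -39.66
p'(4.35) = -20.34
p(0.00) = 0.12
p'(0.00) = 0.00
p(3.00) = -16.69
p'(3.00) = -13.62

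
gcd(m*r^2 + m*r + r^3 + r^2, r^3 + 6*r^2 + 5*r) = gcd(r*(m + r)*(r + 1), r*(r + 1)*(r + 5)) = r^2 + r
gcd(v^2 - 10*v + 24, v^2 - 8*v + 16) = v - 4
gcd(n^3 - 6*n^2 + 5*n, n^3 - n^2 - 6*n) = n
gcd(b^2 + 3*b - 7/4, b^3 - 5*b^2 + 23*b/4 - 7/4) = b - 1/2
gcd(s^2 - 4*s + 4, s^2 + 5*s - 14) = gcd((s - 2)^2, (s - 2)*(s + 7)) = s - 2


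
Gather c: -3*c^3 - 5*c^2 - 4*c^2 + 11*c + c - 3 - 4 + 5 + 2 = -3*c^3 - 9*c^2 + 12*c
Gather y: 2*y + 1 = 2*y + 1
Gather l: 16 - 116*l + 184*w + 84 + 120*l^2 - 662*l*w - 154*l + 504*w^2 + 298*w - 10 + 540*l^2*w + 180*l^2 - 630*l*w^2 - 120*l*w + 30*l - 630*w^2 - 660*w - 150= l^2*(540*w + 300) + l*(-630*w^2 - 782*w - 240) - 126*w^2 - 178*w - 60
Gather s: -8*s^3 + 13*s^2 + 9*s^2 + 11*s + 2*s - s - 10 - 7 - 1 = -8*s^3 + 22*s^2 + 12*s - 18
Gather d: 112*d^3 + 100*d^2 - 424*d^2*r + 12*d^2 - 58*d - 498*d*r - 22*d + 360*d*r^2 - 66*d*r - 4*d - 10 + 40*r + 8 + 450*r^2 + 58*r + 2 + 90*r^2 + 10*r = 112*d^3 + d^2*(112 - 424*r) + d*(360*r^2 - 564*r - 84) + 540*r^2 + 108*r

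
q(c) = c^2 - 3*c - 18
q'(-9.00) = -21.00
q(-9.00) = 90.00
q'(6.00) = 9.00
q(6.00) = 0.00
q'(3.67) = 4.34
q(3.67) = -15.54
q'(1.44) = -0.12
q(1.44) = -20.25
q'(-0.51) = -4.02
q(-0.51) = -16.21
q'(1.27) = -0.46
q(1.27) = -20.20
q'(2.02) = 1.04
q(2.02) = -19.98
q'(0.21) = -2.58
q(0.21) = -18.59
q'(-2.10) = -7.20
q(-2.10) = -7.29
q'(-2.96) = -8.92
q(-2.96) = -0.36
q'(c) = 2*c - 3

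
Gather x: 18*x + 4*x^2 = 4*x^2 + 18*x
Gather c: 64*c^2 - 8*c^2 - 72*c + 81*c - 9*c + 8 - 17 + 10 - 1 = 56*c^2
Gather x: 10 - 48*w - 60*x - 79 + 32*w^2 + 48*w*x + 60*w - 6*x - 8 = 32*w^2 + 12*w + x*(48*w - 66) - 77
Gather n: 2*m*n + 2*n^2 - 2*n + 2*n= 2*m*n + 2*n^2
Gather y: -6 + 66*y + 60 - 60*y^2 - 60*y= -60*y^2 + 6*y + 54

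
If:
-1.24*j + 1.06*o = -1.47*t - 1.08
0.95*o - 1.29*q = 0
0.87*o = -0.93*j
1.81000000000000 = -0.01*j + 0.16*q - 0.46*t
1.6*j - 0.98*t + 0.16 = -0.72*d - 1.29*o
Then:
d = -4.39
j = -1.68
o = 1.79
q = 1.32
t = -3.44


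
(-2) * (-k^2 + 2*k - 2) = 2*k^2 - 4*k + 4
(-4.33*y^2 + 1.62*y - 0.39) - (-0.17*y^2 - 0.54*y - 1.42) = -4.16*y^2 + 2.16*y + 1.03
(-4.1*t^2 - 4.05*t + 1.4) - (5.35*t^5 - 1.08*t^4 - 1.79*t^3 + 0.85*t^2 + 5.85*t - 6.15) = -5.35*t^5 + 1.08*t^4 + 1.79*t^3 - 4.95*t^2 - 9.9*t + 7.55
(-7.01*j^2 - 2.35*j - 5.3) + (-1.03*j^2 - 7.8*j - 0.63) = -8.04*j^2 - 10.15*j - 5.93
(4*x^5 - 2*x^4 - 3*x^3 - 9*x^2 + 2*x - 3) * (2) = 8*x^5 - 4*x^4 - 6*x^3 - 18*x^2 + 4*x - 6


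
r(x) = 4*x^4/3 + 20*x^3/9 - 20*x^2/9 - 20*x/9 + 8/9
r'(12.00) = 10120.44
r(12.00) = 31142.22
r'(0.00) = -2.22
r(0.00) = 0.89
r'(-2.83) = -57.13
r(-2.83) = 24.54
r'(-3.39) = -118.32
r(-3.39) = 72.40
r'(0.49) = -2.17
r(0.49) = -0.40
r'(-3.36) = -114.33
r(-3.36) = 68.91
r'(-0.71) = 2.39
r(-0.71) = 0.89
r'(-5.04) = -493.27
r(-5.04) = 531.46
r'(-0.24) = -0.85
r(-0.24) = 1.27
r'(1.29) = 14.59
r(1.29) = 2.79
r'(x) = 16*x^3/3 + 20*x^2/3 - 40*x/9 - 20/9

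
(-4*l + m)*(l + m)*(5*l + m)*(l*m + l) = -20*l^4*m - 20*l^4 - 19*l^3*m^2 - 19*l^3*m + 2*l^2*m^3 + 2*l^2*m^2 + l*m^4 + l*m^3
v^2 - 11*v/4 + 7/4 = (v - 7/4)*(v - 1)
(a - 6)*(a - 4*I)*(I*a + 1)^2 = -a^4 + 6*a^3 + 6*I*a^3 + 9*a^2 - 36*I*a^2 - 54*a - 4*I*a + 24*I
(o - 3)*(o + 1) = o^2 - 2*o - 3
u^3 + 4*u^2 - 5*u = u*(u - 1)*(u + 5)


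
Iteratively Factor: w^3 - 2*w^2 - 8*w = (w - 4)*(w^2 + 2*w) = (w - 4)*(w + 2)*(w)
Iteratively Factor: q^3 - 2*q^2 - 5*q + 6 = (q + 2)*(q^2 - 4*q + 3) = (q - 1)*(q + 2)*(q - 3)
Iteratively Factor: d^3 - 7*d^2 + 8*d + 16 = (d - 4)*(d^2 - 3*d - 4) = (d - 4)*(d + 1)*(d - 4)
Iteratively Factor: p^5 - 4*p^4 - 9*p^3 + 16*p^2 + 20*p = (p - 5)*(p^4 + p^3 - 4*p^2 - 4*p) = p*(p - 5)*(p^3 + p^2 - 4*p - 4) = p*(p - 5)*(p - 2)*(p^2 + 3*p + 2) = p*(p - 5)*(p - 2)*(p + 2)*(p + 1)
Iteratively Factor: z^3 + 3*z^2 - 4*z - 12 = (z - 2)*(z^2 + 5*z + 6) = (z - 2)*(z + 3)*(z + 2)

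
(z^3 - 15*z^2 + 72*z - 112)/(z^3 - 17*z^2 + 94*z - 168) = (z - 4)/(z - 6)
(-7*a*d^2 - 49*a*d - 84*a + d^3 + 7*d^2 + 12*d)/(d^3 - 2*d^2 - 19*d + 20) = (-7*a*d - 21*a + d^2 + 3*d)/(d^2 - 6*d + 5)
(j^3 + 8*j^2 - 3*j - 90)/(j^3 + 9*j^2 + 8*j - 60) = (j - 3)/(j - 2)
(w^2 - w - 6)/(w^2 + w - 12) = (w + 2)/(w + 4)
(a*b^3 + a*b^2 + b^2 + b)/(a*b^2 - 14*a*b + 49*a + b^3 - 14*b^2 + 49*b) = b*(a*b^2 + a*b + b + 1)/(a*b^2 - 14*a*b + 49*a + b^3 - 14*b^2 + 49*b)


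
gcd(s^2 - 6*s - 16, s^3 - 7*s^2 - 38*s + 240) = s - 8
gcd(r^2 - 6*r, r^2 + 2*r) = r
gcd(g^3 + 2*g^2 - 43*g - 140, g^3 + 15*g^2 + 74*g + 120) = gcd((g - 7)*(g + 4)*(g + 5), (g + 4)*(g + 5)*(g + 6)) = g^2 + 9*g + 20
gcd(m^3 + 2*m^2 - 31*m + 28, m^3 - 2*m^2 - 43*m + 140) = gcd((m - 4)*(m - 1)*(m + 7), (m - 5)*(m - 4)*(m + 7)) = m^2 + 3*m - 28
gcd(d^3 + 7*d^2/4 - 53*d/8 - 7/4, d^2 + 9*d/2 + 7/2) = d + 7/2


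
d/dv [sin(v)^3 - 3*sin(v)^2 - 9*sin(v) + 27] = 3*(sin(v)^2 - 2*sin(v) - 3)*cos(v)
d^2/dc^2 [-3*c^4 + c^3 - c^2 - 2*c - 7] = -36*c^2 + 6*c - 2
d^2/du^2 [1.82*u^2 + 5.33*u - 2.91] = 3.64000000000000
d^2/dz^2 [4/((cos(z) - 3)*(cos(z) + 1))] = (-16*sin(z)^2 - 24*cos(z) + 72)*sin(z)^2/((cos(z) - 3)^3*(cos(z) + 1)^3)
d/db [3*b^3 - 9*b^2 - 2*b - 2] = 9*b^2 - 18*b - 2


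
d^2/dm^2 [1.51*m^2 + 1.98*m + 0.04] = 3.02000000000000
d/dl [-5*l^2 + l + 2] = 1 - 10*l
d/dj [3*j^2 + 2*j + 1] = 6*j + 2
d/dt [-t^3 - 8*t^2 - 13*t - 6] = -3*t^2 - 16*t - 13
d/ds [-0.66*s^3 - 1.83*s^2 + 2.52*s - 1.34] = -1.98*s^2 - 3.66*s + 2.52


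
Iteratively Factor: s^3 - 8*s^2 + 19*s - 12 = (s - 3)*(s^2 - 5*s + 4) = (s - 4)*(s - 3)*(s - 1)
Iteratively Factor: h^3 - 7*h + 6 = (h + 3)*(h^2 - 3*h + 2) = (h - 1)*(h + 3)*(h - 2)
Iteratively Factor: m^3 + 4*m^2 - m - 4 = (m + 4)*(m^2 - 1) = (m - 1)*(m + 4)*(m + 1)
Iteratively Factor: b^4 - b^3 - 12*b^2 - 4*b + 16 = (b + 2)*(b^3 - 3*b^2 - 6*b + 8) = (b - 4)*(b + 2)*(b^2 + b - 2) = (b - 4)*(b + 2)^2*(b - 1)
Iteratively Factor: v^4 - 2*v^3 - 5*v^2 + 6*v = (v - 1)*(v^3 - v^2 - 6*v) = (v - 3)*(v - 1)*(v^2 + 2*v) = (v - 3)*(v - 1)*(v + 2)*(v)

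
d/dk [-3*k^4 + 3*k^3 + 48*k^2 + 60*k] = -12*k^3 + 9*k^2 + 96*k + 60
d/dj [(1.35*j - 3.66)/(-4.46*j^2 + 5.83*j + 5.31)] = (6.021*j^2 - 32.6472*j + 28.5063)/(19.8916*j^4 - 52.0036*j^3 - 13.3763*j^2 + 61.9146*j + 28.1961)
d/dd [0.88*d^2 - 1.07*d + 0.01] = 1.76*d - 1.07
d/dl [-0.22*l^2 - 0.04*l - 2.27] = -0.44*l - 0.04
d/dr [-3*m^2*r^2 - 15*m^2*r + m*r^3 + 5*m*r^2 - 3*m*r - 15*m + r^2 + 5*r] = -6*m^2*r - 15*m^2 + 3*m*r^2 + 10*m*r - 3*m + 2*r + 5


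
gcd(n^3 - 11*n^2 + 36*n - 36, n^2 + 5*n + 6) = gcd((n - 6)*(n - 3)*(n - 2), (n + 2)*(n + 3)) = 1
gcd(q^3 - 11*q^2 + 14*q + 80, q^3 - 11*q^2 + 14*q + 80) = q^3 - 11*q^2 + 14*q + 80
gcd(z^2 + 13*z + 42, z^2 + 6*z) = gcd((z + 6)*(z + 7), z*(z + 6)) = z + 6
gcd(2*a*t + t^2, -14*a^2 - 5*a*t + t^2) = 2*a + t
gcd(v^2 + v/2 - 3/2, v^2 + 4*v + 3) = 1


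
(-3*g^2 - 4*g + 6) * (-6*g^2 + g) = 18*g^4 + 21*g^3 - 40*g^2 + 6*g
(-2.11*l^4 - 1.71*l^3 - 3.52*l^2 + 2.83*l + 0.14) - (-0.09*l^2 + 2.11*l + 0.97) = -2.11*l^4 - 1.71*l^3 - 3.43*l^2 + 0.72*l - 0.83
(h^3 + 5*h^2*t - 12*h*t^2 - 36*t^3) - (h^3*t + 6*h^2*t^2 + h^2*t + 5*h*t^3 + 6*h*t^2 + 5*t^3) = -h^3*t + h^3 - 6*h^2*t^2 + 4*h^2*t - 5*h*t^3 - 18*h*t^2 - 41*t^3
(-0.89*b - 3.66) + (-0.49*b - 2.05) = -1.38*b - 5.71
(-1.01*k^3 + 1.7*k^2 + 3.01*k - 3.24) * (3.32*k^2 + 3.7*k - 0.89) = -3.3532*k^5 + 1.907*k^4 + 17.1821*k^3 - 1.1328*k^2 - 14.6669*k + 2.8836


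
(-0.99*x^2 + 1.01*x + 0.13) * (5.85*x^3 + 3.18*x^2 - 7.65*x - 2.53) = -5.7915*x^5 + 2.7603*x^4 + 11.5458*x^3 - 4.8084*x^2 - 3.5498*x - 0.3289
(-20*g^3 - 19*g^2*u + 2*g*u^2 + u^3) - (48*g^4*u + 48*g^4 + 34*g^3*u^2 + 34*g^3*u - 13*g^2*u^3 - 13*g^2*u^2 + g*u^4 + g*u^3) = -48*g^4*u - 48*g^4 - 34*g^3*u^2 - 34*g^3*u - 20*g^3 + 13*g^2*u^3 + 13*g^2*u^2 - 19*g^2*u - g*u^4 - g*u^3 + 2*g*u^2 + u^3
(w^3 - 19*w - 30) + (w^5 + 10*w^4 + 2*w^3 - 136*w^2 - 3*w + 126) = w^5 + 10*w^4 + 3*w^3 - 136*w^2 - 22*w + 96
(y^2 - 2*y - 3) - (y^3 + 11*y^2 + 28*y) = -y^3 - 10*y^2 - 30*y - 3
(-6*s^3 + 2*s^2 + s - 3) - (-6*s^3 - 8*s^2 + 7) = 10*s^2 + s - 10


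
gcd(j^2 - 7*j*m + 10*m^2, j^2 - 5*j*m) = j - 5*m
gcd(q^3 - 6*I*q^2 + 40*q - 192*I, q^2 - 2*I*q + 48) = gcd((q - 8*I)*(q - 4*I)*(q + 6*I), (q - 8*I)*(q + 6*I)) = q^2 - 2*I*q + 48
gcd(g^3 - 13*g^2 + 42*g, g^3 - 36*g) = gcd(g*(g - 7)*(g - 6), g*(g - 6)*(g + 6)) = g^2 - 6*g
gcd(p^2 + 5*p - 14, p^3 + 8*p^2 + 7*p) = p + 7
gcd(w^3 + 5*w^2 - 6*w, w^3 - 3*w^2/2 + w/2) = w^2 - w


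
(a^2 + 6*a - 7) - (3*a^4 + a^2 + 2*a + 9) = -3*a^4 + 4*a - 16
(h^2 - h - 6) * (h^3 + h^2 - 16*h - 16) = h^5 - 23*h^3 - 6*h^2 + 112*h + 96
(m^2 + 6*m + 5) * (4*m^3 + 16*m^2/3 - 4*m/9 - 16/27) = 4*m^5 + 88*m^4/3 + 464*m^3/9 + 632*m^2/27 - 52*m/9 - 80/27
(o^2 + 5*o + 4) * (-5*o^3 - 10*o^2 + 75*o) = -5*o^5 - 35*o^4 + 5*o^3 + 335*o^2 + 300*o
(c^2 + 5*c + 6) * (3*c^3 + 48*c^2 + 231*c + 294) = 3*c^5 + 63*c^4 + 489*c^3 + 1737*c^2 + 2856*c + 1764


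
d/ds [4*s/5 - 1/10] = 4/5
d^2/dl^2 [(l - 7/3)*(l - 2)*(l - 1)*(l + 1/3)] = 12*l^2 - 30*l + 130/9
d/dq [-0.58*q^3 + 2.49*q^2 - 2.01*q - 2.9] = -1.74*q^2 + 4.98*q - 2.01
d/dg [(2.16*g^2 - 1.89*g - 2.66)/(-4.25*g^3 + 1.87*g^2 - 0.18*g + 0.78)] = (9.18*g^4 - 16.065*g^3 - 30.7695*g^2 + 13.318*g - 1.953)/(18.0625*g^6 - 15.895*g^5 + 5.0269*g^4 - 7.3032*g^3 + 2.9496*g^2 - 0.2808*g + 0.6084)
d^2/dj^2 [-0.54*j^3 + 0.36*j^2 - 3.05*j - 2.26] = 0.72 - 3.24*j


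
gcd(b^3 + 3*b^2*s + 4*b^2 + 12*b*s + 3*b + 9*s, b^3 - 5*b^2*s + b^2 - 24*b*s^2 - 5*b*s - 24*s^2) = b^2 + 3*b*s + b + 3*s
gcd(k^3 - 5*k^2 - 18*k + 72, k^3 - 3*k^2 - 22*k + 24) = k^2 - 2*k - 24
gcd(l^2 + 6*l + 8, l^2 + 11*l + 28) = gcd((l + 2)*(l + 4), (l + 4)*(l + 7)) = l + 4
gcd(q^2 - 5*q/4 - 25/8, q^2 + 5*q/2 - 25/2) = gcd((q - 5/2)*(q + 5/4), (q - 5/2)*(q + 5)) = q - 5/2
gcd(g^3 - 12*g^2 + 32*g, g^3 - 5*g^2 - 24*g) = g^2 - 8*g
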